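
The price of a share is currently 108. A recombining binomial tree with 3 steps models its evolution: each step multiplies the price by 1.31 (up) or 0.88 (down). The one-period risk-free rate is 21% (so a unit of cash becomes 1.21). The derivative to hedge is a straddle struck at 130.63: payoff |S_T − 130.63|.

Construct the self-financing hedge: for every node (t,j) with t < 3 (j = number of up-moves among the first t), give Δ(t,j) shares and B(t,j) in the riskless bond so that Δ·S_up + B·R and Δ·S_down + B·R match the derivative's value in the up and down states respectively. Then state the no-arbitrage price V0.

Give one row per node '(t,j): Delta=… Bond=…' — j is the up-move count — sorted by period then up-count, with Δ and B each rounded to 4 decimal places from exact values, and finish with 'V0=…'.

Under the risk-neutral measure, an up-move has probability p* = (R−d)/(u−d) = 0.7674 and values discount at R = 1.21.
At expiry t=3: V(3,0)=57.0310, V(3,1)=21.0679, V(3,2)=32.4681, V(3,3)=112.1638
(2,0): S=83.6352. Δ = (V_up−V_dn)/(S_up−S_dn) = (21.0679−57.0310)/(109.5621−73.5990) = -1.0000. V = [p*·21.0679 + (1−p*)·57.0310]/1.21 = 24.3235. B = V − Δ·S = 107.9587.
(2,1): S=124.5024. Δ = (V_up−V_dn)/(S_up−S_dn) = (32.4681−21.0679)/(163.0981−109.5621) = 0.2129. V = [p*·32.4681 + (1−p*)·21.0679]/1.21 = 24.6421. B = V − Δ·S = -1.8701.
(2,2): S=185.3388. Δ = (V_up−V_dn)/(S_up−S_dn) = (112.1638−32.4681)/(242.7938−163.0981) = 1.0000. V = [p*·112.1638 + (1−p*)·32.4681]/1.21 = 77.3801. B = V − Δ·S = -107.9587.
(1,0): S=95.0400. Δ = (V_up−V_dn)/(S_up−S_dn) = (24.6421−24.3235)/(124.5024−83.6352) = 0.0078. V = [p*·24.6421 + (1−p*)·24.3235]/1.21 = 20.3041. B = V − Δ·S = 19.5632.
(1,1): S=141.4800. Δ = (V_up−V_dn)/(S_up−S_dn) = (77.3801−24.6421)/(185.3388−124.5024) = 0.8669. V = [p*·77.3801 + (1−p*)·24.6421]/1.21 = 53.8144. B = V − Δ·S = -68.8322.
(0,0): S=108.0000. Δ = (V_up−V_dn)/(S_up−S_dn) = (53.8144−20.3041)/(141.4800−95.0400) = 0.7216. V = [p*·53.8144 + (1−p*)·20.3041]/1.21 = 38.0342. B = V − Δ·S = -39.8968.
Self-financing check: at every node Δ·S+B equals the discounted successor values.

(0,0): Delta=0.7216 Bond=-39.8968
(1,0): Delta=0.0078 Bond=19.5632
(1,1): Delta=0.8669 Bond=-68.8322
(2,0): Delta=-1.0000 Bond=107.9587
(2,1): Delta=0.2129 Bond=-1.8701
(2,2): Delta=1.0000 Bond=-107.9587
V0=38.0342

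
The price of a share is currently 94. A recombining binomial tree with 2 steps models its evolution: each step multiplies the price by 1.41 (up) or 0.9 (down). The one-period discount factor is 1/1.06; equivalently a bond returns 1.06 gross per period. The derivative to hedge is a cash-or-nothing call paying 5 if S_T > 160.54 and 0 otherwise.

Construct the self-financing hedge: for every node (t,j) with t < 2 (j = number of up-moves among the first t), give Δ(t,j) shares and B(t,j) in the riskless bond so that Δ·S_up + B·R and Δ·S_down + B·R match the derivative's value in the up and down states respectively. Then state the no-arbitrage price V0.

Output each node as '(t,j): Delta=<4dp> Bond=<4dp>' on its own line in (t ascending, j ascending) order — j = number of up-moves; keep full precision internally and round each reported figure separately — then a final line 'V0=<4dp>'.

Since d<R<u, set p* = (R−d)/(u−d) = 0.3137; price each node as the discounted p*-expectation of its children.
At expiry t=2: V(2,0)=0.0000, V(2,1)=0.0000, V(2,2)=5.0000
  t=1,j=0: stock 84.6000 → up 119.2860 (V=0.0000), down 76.1400 (V=0.0000). Price 0.0000; hedge Δ=0.0000, bond B=0.0000.
  t=1,j=1: stock 132.5400 → up 186.8814 (V=5.0000), down 119.2860 (V=0.0000). Price 1.4798; hedge Δ=0.0740, bond B=-8.3241.
  t=0,j=0: stock 94.0000 → up 132.5400 (V=1.4798), down 84.6000 (V=0.0000). Price 0.4380; hedge Δ=0.0309, bond B=-2.4637.
Root portfolio cost Δ·94+B reproduces V0=0.4380.

(0,0): Delta=0.0309 Bond=-2.4637
(1,0): Delta=0.0000 Bond=0.0000
(1,1): Delta=0.0740 Bond=-8.3241
V0=0.4380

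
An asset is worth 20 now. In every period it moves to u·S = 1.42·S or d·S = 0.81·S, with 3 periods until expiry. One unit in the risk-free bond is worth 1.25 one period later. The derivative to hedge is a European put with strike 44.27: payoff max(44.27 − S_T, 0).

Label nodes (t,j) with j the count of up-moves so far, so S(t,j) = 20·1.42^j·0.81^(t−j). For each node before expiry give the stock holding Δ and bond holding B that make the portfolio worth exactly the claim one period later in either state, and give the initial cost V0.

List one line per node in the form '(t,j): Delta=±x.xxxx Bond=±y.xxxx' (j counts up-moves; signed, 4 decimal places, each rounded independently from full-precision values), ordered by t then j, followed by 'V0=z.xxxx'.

(0,0): Delta=-0.6453 Bond=18.0693
(1,0): Delta=-1.0000 Bond=28.3328
(1,1): Delta=-0.5671 Bond=20.3664
(2,0): Delta=-1.0000 Bond=35.4160
(2,1): Delta=-1.0000 Bond=35.4160
(2,2): Delta=-0.4717 Bond=21.6107
V0=5.1634

Risk-neutral probability p* = (R−d)/(u−d) = (1.25−0.81)/(1.42−0.81) = 0.7213.
At expiry t=3: V(3,0)=33.6412, V(3,1)=25.6368, V(3,2)=11.6043, V(3,3)=0.0000
  t=2,j=0: stock 13.1220 → up 18.6332 (V=25.6368), down 10.6288 (V=33.6412). Price 22.2940; hedge Δ=-1.0000, bond B=35.4160.
  t=2,j=1: stock 23.0040 → up 32.6657 (V=11.6043), down 18.6332 (V=25.6368). Price 12.4120; hedge Δ=-1.0000, bond B=35.4160.
  t=2,j=2: stock 40.3280 → up 57.2658 (V=0.0000), down 32.6657 (V=11.6043). Price 2.5872; hedge Δ=-0.4717, bond B=21.6107.
  t=1,j=0: stock 16.2000 → up 23.0040 (V=12.4120), down 13.1220 (V=22.2940). Price 12.1328; hedge Δ=-1.0000, bond B=28.3328.
  t=1,j=1: stock 28.4000 → up 40.3280 (V=2.5872), down 23.0040 (V=12.4120). Price 4.2602; hedge Δ=-0.5671, bond B=20.3664.
  t=0,j=0: stock 20.0000 → up 28.4000 (V=4.2602), down 16.2000 (V=12.1328). Price 5.1634; hedge Δ=-0.6453, bond B=18.0693.
Check: Δ(0,0)·S0 + B(0,0) = 5.1634 = V0.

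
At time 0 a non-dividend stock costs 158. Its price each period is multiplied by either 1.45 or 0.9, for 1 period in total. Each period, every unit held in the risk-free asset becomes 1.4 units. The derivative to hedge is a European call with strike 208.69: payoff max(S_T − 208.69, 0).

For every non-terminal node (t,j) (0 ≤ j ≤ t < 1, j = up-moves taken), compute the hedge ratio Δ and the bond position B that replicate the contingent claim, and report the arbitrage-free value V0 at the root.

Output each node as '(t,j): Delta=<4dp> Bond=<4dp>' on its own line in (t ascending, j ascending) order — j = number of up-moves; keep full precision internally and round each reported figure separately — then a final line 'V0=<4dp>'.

Risk-neutral probability p* = (R−d)/(u−d) = (1.4−0.9)/(1.45−0.9) = 0.9091.
At expiry t=1: V(1,0)=0.0000, V(1,1)=20.4100
Node (0,0) S=158.0000: V=(p*·20.4100+(1−p*)·0.0000)/1.4=13.2532; Δ=(20.4100−0.0000)/(229.1000−142.2000)=0.2349; B=V−Δ·S=-23.8558
Self-financing check: at every node Δ·S+B equals the discounted successor values.

(0,0): Delta=0.2349 Bond=-23.8558
V0=13.2532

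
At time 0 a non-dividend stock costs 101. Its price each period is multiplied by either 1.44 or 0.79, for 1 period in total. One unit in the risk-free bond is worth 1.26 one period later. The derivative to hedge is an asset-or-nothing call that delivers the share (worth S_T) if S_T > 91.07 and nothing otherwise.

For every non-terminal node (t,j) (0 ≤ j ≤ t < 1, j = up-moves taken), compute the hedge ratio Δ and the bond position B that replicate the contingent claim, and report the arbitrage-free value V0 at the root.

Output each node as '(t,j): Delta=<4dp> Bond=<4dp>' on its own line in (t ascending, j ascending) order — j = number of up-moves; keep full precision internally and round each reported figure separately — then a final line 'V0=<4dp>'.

No-arbitrage ⇒ martingale measure with p* = (R−d)/(u−d) = 0.7231.
At expiry t=1: V(1,0)=0.0000, V(1,1)=145.4400
(0,0): S=101.0000. Δ = (V_up−V_dn)/(S_up−S_dn) = (145.4400−0.0000)/(145.4400−79.7900) = 2.2154. V = [p*·145.4400 + (1−p*)·0.0000]/1.26 = 83.4637. B = V − Δ·S = -140.2901.
The time-0 hedge costs 83.4637, which is the no-arbitrage price.

(0,0): Delta=2.2154 Bond=-140.2901
V0=83.4637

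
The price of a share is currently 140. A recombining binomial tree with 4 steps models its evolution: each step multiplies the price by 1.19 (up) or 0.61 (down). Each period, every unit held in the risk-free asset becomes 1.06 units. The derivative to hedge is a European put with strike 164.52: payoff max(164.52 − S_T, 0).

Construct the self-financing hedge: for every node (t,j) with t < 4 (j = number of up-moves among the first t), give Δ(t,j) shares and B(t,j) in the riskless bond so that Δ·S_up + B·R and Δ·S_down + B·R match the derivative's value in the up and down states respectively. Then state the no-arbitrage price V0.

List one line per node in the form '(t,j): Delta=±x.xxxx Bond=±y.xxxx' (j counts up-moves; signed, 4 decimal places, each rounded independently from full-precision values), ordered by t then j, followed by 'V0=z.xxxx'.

(0,0): Delta=-0.4387 Bond=85.0942
(1,0): Delta=-1.0000 Bond=138.1342
(1,1): Delta=-0.3556 Bond=76.3521
(2,0): Delta=-1.0000 Bond=146.4222
(2,1): Delta=-1.0000 Bond=146.4222
(2,2): Delta=-0.2602 Bond=62.0142
(3,0): Delta=-1.0000 Bond=155.2075
(3,1): Delta=-1.0000 Bond=155.2075
(3,2): Delta=-1.0000 Bond=155.2075
(3,3): Delta=-0.1506 Bond=39.8875
V0=23.6751

The replicating-portfolio and risk-neutral prices coincide; use p* = (1.06−0.61)/(1.19−0.61) = 0.7759 for the latter.
At expiry t=4: V(4,0)=145.1358, V(4,1)=126.7050, V(4,2)=90.7497, V(4,3)=20.6074, V(4,4)=0.0000
(3,0): S=31.7773. Δ = (V_up−V_dn)/(S_up−S_dn) = (126.7050−145.1358)/(37.8150−19.3842) = -1.0000. V = [p*·126.7050 + (1−p*)·145.1358]/1.06 = 123.4302. B = V − Δ·S = 155.2075.
(3,1): S=61.9919. Δ = (V_up−V_dn)/(S_up−S_dn) = (90.7497−126.7050)/(73.7703−37.8150) = -1.0000. V = [p*·90.7497 + (1−p*)·126.7050]/1.06 = 93.2157. B = V − Δ·S = 155.2075.
(3,2): S=120.9349. Δ = (V_up−V_dn)/(S_up−S_dn) = (20.6074−90.7497)/(143.9126−73.7703) = -1.0000. V = [p*·20.6074 + (1−p*)·90.7497]/1.06 = 34.2726. B = V − Δ·S = 155.2075.
(3,3): S=235.9223. Δ = (V_up−V_dn)/(S_up−S_dn) = (0.0000−20.6074)/(280.7475−143.9126) = -0.1506. V = [p*·0.0000 + (1−p*)·20.6074]/1.06 = 4.3575. B = V − Δ·S = 39.8875.
(2,0): S=52.0940. Δ = (V_up−V_dn)/(S_up−S_dn) = (93.2157−123.4302)/(61.9919−31.7773) = -1.0000. V = [p*·93.2157 + (1−p*)·123.4302]/1.06 = 94.3282. B = V − Δ·S = 146.4222.
(2,1): S=101.6260. Δ = (V_up−V_dn)/(S_up−S_dn) = (34.2726−93.2157)/(120.9349−61.9919) = -1.0000. V = [p*·34.2726 + (1−p*)·93.2157]/1.06 = 44.7962. B = V − Δ·S = 146.4222.
(2,2): S=198.2540. Δ = (V_up−V_dn)/(S_up−S_dn) = (4.3575−34.2726)/(235.9223−120.9349) = -0.2602. V = [p*·4.3575 + (1−p*)·34.2726]/1.06 = 10.4364. B = V − Δ·S = 62.0142.
(1,0): S=85.4000. Δ = (V_up−V_dn)/(S_up−S_dn) = (44.7962−94.3282)/(101.6260−52.0940) = -1.0000. V = [p*·44.7962 + (1−p*)·94.3282]/1.06 = 52.7342. B = V − Δ·S = 138.1342.
(1,1): S=166.6000. Δ = (V_up−V_dn)/(S_up−S_dn) = (10.4364−44.7962)/(198.2540−101.6260) = -0.3556. V = [p*·10.4364 + (1−p*)·44.7962]/1.06 = 17.1111. B = V − Δ·S = 76.3521.
(0,0): S=140.0000. Δ = (V_up−V_dn)/(S_up−S_dn) = (17.1111−52.7342)/(166.6000−85.4000) = -0.4387. V = [p*·17.1111 + (1−p*)·52.7342]/1.06 = 23.6751. B = V − Δ·S = 85.0942.
The time-0 hedge costs 23.6751, which is the no-arbitrage price.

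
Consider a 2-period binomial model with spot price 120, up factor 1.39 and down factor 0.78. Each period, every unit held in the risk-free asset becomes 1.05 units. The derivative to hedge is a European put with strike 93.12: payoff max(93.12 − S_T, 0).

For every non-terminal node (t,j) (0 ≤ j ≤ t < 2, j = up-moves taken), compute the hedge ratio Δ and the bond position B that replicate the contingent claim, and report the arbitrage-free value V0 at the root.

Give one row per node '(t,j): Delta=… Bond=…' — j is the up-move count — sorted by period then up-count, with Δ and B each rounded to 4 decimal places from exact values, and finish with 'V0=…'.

The replicating-portfolio and risk-neutral prices coincide; use p* = (1.05−0.78)/(1.39−0.78) = 0.4426 for the latter.
At expiry t=2: V(2,0)=20.1120, V(2,1)=0.0000, V(2,2)=0.0000
Node (1,0) S=93.6000: V=(p*·0.0000+(1−p*)·20.1120)/1.05=10.6762; Δ=(0.0000−20.1120)/(130.1040−73.0080)=-0.3522; B=V−Δ·S=43.6467
Node (1,1) S=166.8000: V=(p*·0.0000+(1−p*)·0.0000)/1.05=0.0000; Δ=(0.0000−0.0000)/(231.8520−130.1040)=0.0000; B=V−Δ·S=0.0000
Node (0,0) S=120.0000: V=(p*·0.0000+(1−p*)·10.6762)/1.05=5.6673; Δ=(0.0000−10.6762)/(166.8000−93.6000)=-0.1458; B=V−Δ·S=23.1692
Check: Δ(0,0)·S0 + B(0,0) = 5.6673 = V0.

(0,0): Delta=-0.1458 Bond=23.1692
(1,0): Delta=-0.3522 Bond=43.6467
(1,1): Delta=0.0000 Bond=0.0000
V0=5.6673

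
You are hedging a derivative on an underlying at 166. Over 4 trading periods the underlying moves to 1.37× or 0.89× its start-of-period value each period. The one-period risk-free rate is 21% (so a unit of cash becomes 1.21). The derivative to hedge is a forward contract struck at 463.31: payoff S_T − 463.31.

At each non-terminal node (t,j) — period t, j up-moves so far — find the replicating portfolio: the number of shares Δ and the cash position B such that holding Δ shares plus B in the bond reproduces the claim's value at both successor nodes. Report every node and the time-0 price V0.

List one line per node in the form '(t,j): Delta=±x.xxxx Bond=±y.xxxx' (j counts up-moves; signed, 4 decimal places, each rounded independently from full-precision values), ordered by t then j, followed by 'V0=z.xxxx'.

(0,0): Delta=1.0000 Bond=-216.1375
(1,0): Delta=1.0000 Bond=-261.5264
(1,1): Delta=1.0000 Bond=-261.5264
(2,0): Delta=1.0000 Bond=-316.4470
(2,1): Delta=1.0000 Bond=-316.4470
(2,2): Delta=1.0000 Bond=-316.4470
(3,0): Delta=1.0000 Bond=-382.9008
(3,1): Delta=1.0000 Bond=-382.9008
(3,2): Delta=1.0000 Bond=-382.9008
(3,3): Delta=1.0000 Bond=-382.9008
V0=-50.1375

The replicating-portfolio and risk-neutral prices coincide; use p* = (1.21−0.89)/(1.37−0.89) = 0.6667 for the latter.
At expiry t=4: V(4,0)=-359.1579, V(4,1)=-302.9860, V(4,2)=-216.5190, V(4,3)=-83.4183, V(4,4)=121.4671
  t=3,j=0: stock 117.0249 → up 160.3240 (V=-302.9860), down 104.1521 (V=-359.1579). Price -265.8760; hedge Δ=1.0000, bond B=-382.9008.
  t=3,j=1: stock 180.1394 → up 246.7910 (V=-216.5190), down 160.3240 (V=-302.9860). Price -202.7614; hedge Δ=1.0000, bond B=-382.9008.
  t=3,j=2: stock 277.2932 → up 379.8917 (V=-83.4183), down 246.7910 (V=-216.5190). Price -105.6076; hedge Δ=1.0000, bond B=-382.9008.
  t=3,j=3: stock 426.8446 → up 584.7771 (V=121.4671), down 379.8917 (V=-83.4183). Price 43.9438; hedge Δ=1.0000, bond B=-382.9008.
  t=2,j=0: stock 131.4886 → up 180.1394 (V=-202.7614), down 117.0249 (V=-265.8760). Price -184.9584; hedge Δ=1.0000, bond B=-316.4470.
  t=2,j=1: stock 202.4038 → up 277.2932 (V=-105.6076), down 180.1394 (V=-202.7614). Price -114.0432; hedge Δ=1.0000, bond B=-316.4470.
  t=2,j=2: stock 311.5654 → up 426.8446 (V=43.9438), down 277.2932 (V=-105.6076). Price -4.8816; hedge Δ=1.0000, bond B=-316.4470.
  t=1,j=0: stock 147.7400 → up 202.4038 (V=-114.0432), down 131.4886 (V=-184.9584). Price -113.7864; hedge Δ=1.0000, bond B=-261.5264.
  t=1,j=1: stock 227.4200 → up 311.5654 (V=-4.8816), down 202.4038 (V=-114.0432). Price -34.1064; hedge Δ=1.0000, bond B=-261.5264.
  t=0,j=0: stock 166.0000 → up 227.4200 (V=-34.1064), down 147.7400 (V=-113.7864). Price -50.1375; hedge Δ=1.0000, bond B=-216.1375.
The time-0 hedge costs -50.1375, which is the no-arbitrage price.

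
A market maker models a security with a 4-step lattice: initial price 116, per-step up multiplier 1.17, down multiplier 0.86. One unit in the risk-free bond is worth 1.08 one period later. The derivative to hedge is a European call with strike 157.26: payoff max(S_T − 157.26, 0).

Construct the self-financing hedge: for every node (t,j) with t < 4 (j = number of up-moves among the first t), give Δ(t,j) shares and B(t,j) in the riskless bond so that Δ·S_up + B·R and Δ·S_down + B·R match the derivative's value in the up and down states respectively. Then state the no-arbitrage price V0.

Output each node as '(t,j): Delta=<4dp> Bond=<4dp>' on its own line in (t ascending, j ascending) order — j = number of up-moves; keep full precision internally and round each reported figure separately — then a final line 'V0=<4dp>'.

Under the risk-neutral measure, an up-move has probability p* = (R−d)/(u−d) = 0.7097 and values discount at R = 1.08.
Terminal payoffs: V(4,0)=0.0000, V(4,1)=0.0000, V(4,2)=0.0000, V(4,3)=2.5169, V(4,4)=60.1109
(3,0): S=73.7825. Δ = (V_up−V_dn)/(S_up−S_dn) = (0.0000−0.0000)/(86.3255−63.4529) = 0.0000. V = [p*·0.0000 + (1−p*)·0.0000]/1.08 = 0.0000. B = V − Δ·S = 0.0000.
(3,1): S=100.3785. Δ = (V_up−V_dn)/(S_up−S_dn) = (0.0000−0.0000)/(117.4429−86.3255) = 0.0000. V = [p*·0.0000 + (1−p*)·0.0000]/1.08 = 0.0000. B = V − Δ·S = 0.0000.
(3,2): S=136.5615. Δ = (V_up−V_dn)/(S_up−S_dn) = (2.5169−0.0000)/(159.7769−117.4429) = 0.0595. V = [p*·2.5169 + (1−p*)·0.0000]/1.08 = 1.6539. B = V − Δ·S = -6.4652.
(3,3): S=185.7871. Δ = (V_up−V_dn)/(S_up−S_dn) = (60.1109−2.5169)/(217.3709−159.7769) = 1.0000. V = [p*·60.1109 + (1−p*)·2.5169]/1.08 = 40.1760. B = V − Δ·S = -145.6111.
(2,0): S=85.7936. Δ = (V_up−V_dn)/(S_up−S_dn) = (0.0000−0.0000)/(100.3785−73.7825) = 0.0000. V = [p*·0.0000 + (1−p*)·0.0000]/1.08 = 0.0000. B = V − Δ·S = 0.0000.
(2,1): S=116.7192. Δ = (V_up−V_dn)/(S_up−S_dn) = (1.6539−0.0000)/(136.5615−100.3785) = 0.0457. V = [p*·1.6539 + (1−p*)·0.0000]/1.08 = 1.0868. B = V − Δ·S = -4.2483.
(2,2): S=158.7924. Δ = (V_up−V_dn)/(S_up−S_dn) = (40.1760−1.6539)/(185.7871−136.5615) = 0.7826. V = [p*·40.1760 + (1−p*)·1.6539]/1.08 = 26.8446. B = V − Δ·S = -97.4203.
(1,0): S=99.7600. Δ = (V_up−V_dn)/(S_up−S_dn) = (1.0868−0.0000)/(116.7192−85.7936) = 0.0351. V = [p*·1.0868 + (1−p*)·0.0000]/1.08 = 0.7141. B = V − Δ·S = -2.7916.
(1,1): S=135.7200. Δ = (V_up−V_dn)/(S_up−S_dn) = (26.8446−1.0868)/(158.7924−116.7192) = 0.6122. V = [p*·26.8446 + (1−p*)·1.0868]/1.08 = 17.9320. B = V − Δ·S = -65.1577.
(0,0): S=116.0000. Δ = (V_up−V_dn)/(S_up−S_dn) = (17.9320−0.7141)/(135.7200−99.7600) = 0.4788. V = [p*·17.9320 + (1−p*)·0.7141]/1.08 = 11.9752. B = V − Δ·S = -43.5662.
Check: Δ(0,0)·S0 + B(0,0) = 11.9752 = V0.

(0,0): Delta=0.4788 Bond=-43.5662
(1,0): Delta=0.0351 Bond=-2.7916
(1,1): Delta=0.6122 Bond=-65.1577
(2,0): Delta=0.0000 Bond=0.0000
(2,1): Delta=0.0457 Bond=-4.2483
(2,2): Delta=0.7826 Bond=-97.4203
(3,0): Delta=0.0000 Bond=0.0000
(3,1): Delta=0.0000 Bond=0.0000
(3,2): Delta=0.0595 Bond=-6.4652
(3,3): Delta=1.0000 Bond=-145.6111
V0=11.9752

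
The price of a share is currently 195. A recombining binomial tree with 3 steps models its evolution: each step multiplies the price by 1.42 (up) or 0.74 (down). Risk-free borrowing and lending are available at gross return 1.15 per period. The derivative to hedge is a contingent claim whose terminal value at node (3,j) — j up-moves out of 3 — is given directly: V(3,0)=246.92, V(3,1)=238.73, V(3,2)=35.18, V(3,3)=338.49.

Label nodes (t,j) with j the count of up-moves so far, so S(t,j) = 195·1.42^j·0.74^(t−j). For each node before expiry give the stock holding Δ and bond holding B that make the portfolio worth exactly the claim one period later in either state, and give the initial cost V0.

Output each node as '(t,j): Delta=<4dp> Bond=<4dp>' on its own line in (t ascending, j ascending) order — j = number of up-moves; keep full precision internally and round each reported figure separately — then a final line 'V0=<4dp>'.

(0,0): Delta=0.0656 Bond=100.9253
(1,0): Delta=-1.1164 Bond=286.6378
(1,1): Delta=0.4713 Bond=3.7350
(2,0): Delta=-0.1128 Bond=222.4632
(2,1): Delta=-1.4609 Bond=400.2090
(2,2): Delta=1.1344 Bond=-256.4284
V0=113.7269

The replicating-portfolio and risk-neutral prices coincide; use p* = (1.15−0.74)/(1.42−0.74) = 0.6029 for the latter.
Terminal values V(3,·): V(3,0)=246.9200, V(3,1)=238.7300, V(3,2)=35.1800, V(3,3)=338.4900
  t=2,j=0: stock 106.7820 → up 151.6304 (V=238.7300), down 79.0187 (V=246.9200). Price 210.4191; hedge Δ=-0.1128, bond B=222.4632.
  t=2,j=1: stock 204.9060 → up 290.9665 (V=35.1800), down 151.6304 (V=238.7300). Price 100.8707; hedge Δ=-1.4609, bond B=400.2090.
  t=2,j=2: stock 393.1980 → up 558.3412 (V=338.4900), down 290.9665 (V=35.1800). Price 189.6157; hedge Δ=1.1344, bond B=-256.4284.
  t=1,j=0: stock 144.3000 → up 204.9060 (V=100.8707), down 106.7820 (V=210.4191). Price 125.5373; hedge Δ=-1.1164, bond B=286.6378.
  t=1,j=1: stock 276.9000 → up 393.1980 (V=189.6157), down 204.9060 (V=100.8707). Price 134.2424; hedge Δ=0.4713, bond B=3.7350.
  t=0,j=0: stock 195.0000 → up 276.9000 (V=134.2424), down 144.3000 (V=125.5373). Price 113.7269; hedge Δ=0.0656, bond B=100.9253.
The time-0 hedge costs 113.7269, which is the no-arbitrage price.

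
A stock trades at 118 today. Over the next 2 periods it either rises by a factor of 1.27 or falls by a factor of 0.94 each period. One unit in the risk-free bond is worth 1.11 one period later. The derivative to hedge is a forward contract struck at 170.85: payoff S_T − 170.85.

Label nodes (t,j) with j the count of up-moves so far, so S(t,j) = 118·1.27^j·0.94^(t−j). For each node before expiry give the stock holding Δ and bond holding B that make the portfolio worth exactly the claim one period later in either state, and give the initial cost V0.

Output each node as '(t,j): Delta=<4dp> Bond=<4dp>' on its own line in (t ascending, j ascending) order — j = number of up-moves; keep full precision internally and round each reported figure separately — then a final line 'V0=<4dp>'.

(0,0): Delta=1.0000 Bond=-138.6657
(1,0): Delta=1.0000 Bond=-153.9189
(1,1): Delta=1.0000 Bond=-153.9189
V0=-20.6657

Under the risk-neutral measure, an up-move has probability p* = (R−d)/(u−d) = 0.5152 and values discount at R = 1.11.
Terminal payoffs: V(2,0)=-66.5852, V(2,1)=-29.9816, V(2,2)=19.4722
(1,0): S=110.9200. Δ = (V_up−V_dn)/(S_up−S_dn) = (-29.9816−-66.5852)/(140.8684−104.2648) = 1.0000. V = [p*·-29.9816 + (1−p*)·-66.5852]/1.11 = -42.9989. B = V − Δ·S = -153.9189.
(1,1): S=149.8600. Δ = (V_up−V_dn)/(S_up−S_dn) = (19.4722−-29.9816)/(190.3222−140.8684) = 1.0000. V = [p*·19.4722 + (1−p*)·-29.9816]/1.11 = -4.0589. B = V − Δ·S = -153.9189.
(0,0): S=118.0000. Δ = (V_up−V_dn)/(S_up−S_dn) = (-4.0589−-42.9989)/(149.8600−110.9200) = 1.0000. V = [p*·-4.0589 + (1−p*)·-42.9989]/1.11 = -20.6657. B = V − Δ·S = -138.6657.
The time-0 hedge costs -20.6657, which is the no-arbitrage price.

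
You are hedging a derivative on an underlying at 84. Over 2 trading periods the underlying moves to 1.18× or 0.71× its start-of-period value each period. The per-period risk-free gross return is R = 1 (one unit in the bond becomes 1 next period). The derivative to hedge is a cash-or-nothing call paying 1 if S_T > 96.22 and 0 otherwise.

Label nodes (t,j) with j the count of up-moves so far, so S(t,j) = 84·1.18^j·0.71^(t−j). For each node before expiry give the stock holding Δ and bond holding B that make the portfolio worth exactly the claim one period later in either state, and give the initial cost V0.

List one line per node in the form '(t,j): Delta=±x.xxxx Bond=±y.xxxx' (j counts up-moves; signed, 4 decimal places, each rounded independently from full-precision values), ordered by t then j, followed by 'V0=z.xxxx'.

(0,0): Delta=0.0156 Bond=-0.9321
(1,0): Delta=0.0000 Bond=0.0000
(1,1): Delta=0.0215 Bond=-1.5106
V0=0.3807

No-arbitrage ⇒ martingale measure with p* = (R−d)/(u−d) = 0.6170.
Terminal payoffs: V(2,0)=0.0000, V(2,1)=0.0000, V(2,2)=1.0000
Node (1,0) S=59.6400: V=(p*·0.0000+(1−p*)·0.0000)/1=0.0000; Δ=(0.0000−0.0000)/(70.3752−42.3444)=0.0000; B=V−Δ·S=0.0000
Node (1,1) S=99.1200: V=(p*·1.0000+(1−p*)·0.0000)/1=0.6170; Δ=(1.0000−0.0000)/(116.9616−70.3752)=0.0215; B=V−Δ·S=-1.5106
Node (0,0) S=84.0000: V=(p*·0.6170+(1−p*)·0.0000)/1=0.3807; Δ=(0.6170−0.0000)/(99.1200−59.6400)=0.0156; B=V−Δ·S=-0.9321
Self-financing check: at every node Δ·S+B equals the discounted successor values.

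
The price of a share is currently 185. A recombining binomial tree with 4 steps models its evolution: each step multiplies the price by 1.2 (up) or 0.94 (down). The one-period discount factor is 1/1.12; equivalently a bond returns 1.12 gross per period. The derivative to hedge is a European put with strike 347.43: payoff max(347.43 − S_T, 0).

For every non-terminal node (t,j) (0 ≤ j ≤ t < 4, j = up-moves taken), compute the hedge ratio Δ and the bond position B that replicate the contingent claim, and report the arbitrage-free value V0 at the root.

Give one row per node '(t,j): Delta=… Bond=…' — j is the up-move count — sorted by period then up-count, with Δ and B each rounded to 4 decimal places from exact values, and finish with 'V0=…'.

Under the risk-neutral measure, an up-move has probability p* = (R−d)/(u−d) = 0.6923 and values discount at R = 1.12.
At expiry t=4: V(4,0)=202.9914, V(4,1)=163.0404, V(4,2)=112.0390, V(4,3)=46.9308, V(4,4)=0.0000
Node (3,0) S=153.6580: V=(p*·163.0404+(1−p*)·202.9914)/1.12=156.5473; Δ=(163.0404−202.9914)/(184.3896−144.4386)=-1.0000; B=V−Δ·S=310.2054
Node (3,1) S=196.1592: V=(p*·112.0390+(1−p*)·163.0404)/1.12=114.0462; Δ=(112.0390−163.0404)/(235.3910−184.3896)=-1.0000; B=V−Δ·S=310.2054
Node (3,2) S=250.4160: V=(p*·46.9308+(1−p*)·112.0390)/1.12=59.7894; Δ=(46.9308−112.0390)/(300.4992−235.3910)=-1.0000; B=V−Δ·S=310.2054
Node (3,3) S=319.6800: V=(p*·0.0000+(1−p*)·46.9308)/1.12=12.8931; Δ=(0.0000−46.9308)/(383.6160−300.4992)=-0.5646; B=V−Δ·S=193.3962
Node (2,0) S=163.4660: V=(p*·114.0462+(1−p*)·156.5473)/1.12=113.5031; Δ=(114.0462−156.5473)/(196.1592−153.6580)=-1.0000; B=V−Δ·S=276.9691
Node (2,1) S=208.6800: V=(p*·59.7894+(1−p*)·114.0462)/1.12=68.2891; Δ=(59.7894−114.0462)/(250.4160−196.1592)=-1.0000; B=V−Δ·S=276.9691
Node (2,2) S=266.4000: V=(p*·12.8931+(1−p*)·59.7894)/1.12=24.3953; Δ=(12.8931−59.7894)/(319.6800−250.4160)=-0.6771; B=V−Δ·S=204.7656
Node (1,0) S=173.9000: V=(p*·68.2891+(1−p*)·113.5031)/1.12=73.3938; Δ=(68.2891−113.5031)/(208.6800−163.4660)=-1.0000; B=V−Δ·S=247.2938
Node (1,1) S=222.0000: V=(p*·24.3953+(1−p*)·68.2891)/1.12=33.8402; Δ=(24.3953−68.2891)/(266.4000−208.6800)=-0.7605; B=V−Δ·S=202.6625
Node (0,0) S=185.0000: V=(p*·33.8402+(1−p*)·73.3938)/1.12=41.0809; Δ=(33.8402−73.3938)/(222.0000−173.9000)=-0.8223; B=V−Δ·S=193.2100
Each (Δ,B) replicates both successor values, so the strategy is self-financing and V0 is arbitrage-free.

(0,0): Delta=-0.8223 Bond=193.2100
(1,0): Delta=-1.0000 Bond=247.2938
(1,1): Delta=-0.7605 Bond=202.6625
(2,0): Delta=-1.0000 Bond=276.9691
(2,1): Delta=-1.0000 Bond=276.9691
(2,2): Delta=-0.6771 Bond=204.7656
(3,0): Delta=-1.0000 Bond=310.2054
(3,1): Delta=-1.0000 Bond=310.2054
(3,2): Delta=-1.0000 Bond=310.2054
(3,3): Delta=-0.5646 Bond=193.3962
V0=41.0809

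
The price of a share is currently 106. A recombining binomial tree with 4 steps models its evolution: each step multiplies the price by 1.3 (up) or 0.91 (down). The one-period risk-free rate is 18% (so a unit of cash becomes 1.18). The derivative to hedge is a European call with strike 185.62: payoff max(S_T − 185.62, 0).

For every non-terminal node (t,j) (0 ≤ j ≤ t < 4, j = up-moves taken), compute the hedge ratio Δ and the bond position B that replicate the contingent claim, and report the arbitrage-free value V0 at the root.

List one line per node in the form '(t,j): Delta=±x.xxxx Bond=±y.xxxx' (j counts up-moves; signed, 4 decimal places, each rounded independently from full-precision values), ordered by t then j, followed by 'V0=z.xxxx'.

The replicating-portfolio and risk-neutral prices coincide; use p* = (1.18−0.91)/(1.3−0.91) = 0.6923 for the latter.
Terminal payoffs: V(4,0)=0.0000, V(4,1)=0.0000, V(4,2)=0.0000, V(4,3)=26.3026, V(4,4)=117.1266
(3,0): S=79.8785. Δ = (V_up−V_dn)/(S_up−S_dn) = (0.0000−0.0000)/(103.8421−72.6895) = 0.0000. V = [p*·0.0000 + (1−p*)·0.0000]/1.18 = 0.0000. B = V − Δ·S = 0.0000.
(3,1): S=114.1122. Δ = (V_up−V_dn)/(S_up−S_dn) = (0.0000−0.0000)/(148.3458−103.8421) = 0.0000. V = [p*·0.0000 + (1−p*)·0.0000]/1.18 = 0.0000. B = V − Δ·S = 0.0000.
(3,2): S=163.0174. Δ = (V_up−V_dn)/(S_up−S_dn) = (26.3026−0.0000)/(211.9226−148.3458) = 0.4137. V = [p*·26.3026 + (1−p*)·0.0000]/1.18 = 15.4318. B = V − Δ·S = -52.0108.
(3,3): S=232.8820. Δ = (V_up−V_dn)/(S_up−S_dn) = (117.1266−26.3026)/(302.7466−211.9226) = 1.0000. V = [p*·117.1266 + (1−p*)·26.3026]/1.18 = 75.5769. B = V − Δ·S = -157.3051.
(2,0): S=87.7786. Δ = (V_up−V_dn)/(S_up−S_dn) = (0.0000−0.0000)/(114.1122−79.8785) = 0.0000. V = [p*·0.0000 + (1−p*)·0.0000]/1.18 = 0.0000. B = V − Δ·S = 0.0000.
(2,1): S=125.3980. Δ = (V_up−V_dn)/(S_up−S_dn) = (15.4318−0.0000)/(163.0174−114.1122) = 0.3155. V = [p*·15.4318 + (1−p*)·0.0000]/1.18 = 9.0539. B = V − Δ·S = -30.5148.
(2,2): S=179.1400. Δ = (V_up−V_dn)/(S_up−S_dn) = (75.5769−15.4318)/(232.8820−163.0174) = 0.8609. V = [p*·75.5769 + (1−p*)·15.4318]/1.18 = 48.3650. B = V − Δ·S = -105.8533.
(1,0): S=96.4600. Δ = (V_up−V_dn)/(S_up−S_dn) = (9.0539−0.0000)/(125.3980−87.7786) = 0.2407. V = [p*·9.0539 + (1−p*)·0.0000]/1.18 = 5.3119. B = V − Δ·S = -17.9031.
(1,1): S=137.8000. Δ = (V_up−V_dn)/(S_up−S_dn) = (48.3650−9.0539)/(179.1400−125.3980) = 0.7315. V = [p*·48.3650 + (1−p*)·9.0539]/1.18 = 30.7367. B = V − Δ·S = -70.0612.
(0,0): S=106.0000. Δ = (V_up−V_dn)/(S_up−S_dn) = (30.7367−5.3119)/(137.8000−96.4600) = 0.6150. V = [p*·30.7367 + (1−p*)·5.3119]/1.18 = 19.4184. B = V − Δ·S = -45.7733.
Root portfolio cost Δ·106+B reproduces V0=19.4184.

(0,0): Delta=0.6150 Bond=-45.7733
(1,0): Delta=0.2407 Bond=-17.9031
(1,1): Delta=0.7315 Bond=-70.0612
(2,0): Delta=0.0000 Bond=0.0000
(2,1): Delta=0.3155 Bond=-30.5148
(2,2): Delta=0.8609 Bond=-105.8533
(3,0): Delta=0.0000 Bond=0.0000
(3,1): Delta=0.0000 Bond=0.0000
(3,2): Delta=0.4137 Bond=-52.0108
(3,3): Delta=1.0000 Bond=-157.3051
V0=19.4184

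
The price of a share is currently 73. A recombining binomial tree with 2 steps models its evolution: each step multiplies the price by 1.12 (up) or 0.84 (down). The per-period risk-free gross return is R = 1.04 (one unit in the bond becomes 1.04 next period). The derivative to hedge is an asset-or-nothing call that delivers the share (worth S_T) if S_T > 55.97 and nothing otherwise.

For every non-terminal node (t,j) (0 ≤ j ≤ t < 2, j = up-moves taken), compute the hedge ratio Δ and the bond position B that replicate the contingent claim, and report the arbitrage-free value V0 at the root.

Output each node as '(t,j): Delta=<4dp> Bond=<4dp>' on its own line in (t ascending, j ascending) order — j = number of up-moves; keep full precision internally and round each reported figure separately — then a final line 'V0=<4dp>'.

Under the risk-neutral measure, an up-move has probability p* = (R−d)/(u−d) = 0.7143 and values discount at R = 1.04.
Terminal values V(2,·): V(2,0)=0.0000, V(2,1)=68.6784, V(2,2)=91.5712
  t=1,j=0: stock 61.3200 → up 68.6784 (V=68.6784), down 51.5088 (V=0.0000). Price 47.1692; hedge Δ=4.0000, bond B=-198.1108.
  t=1,j=1: stock 81.7600 → up 91.5712 (V=91.5712), down 68.6784 (V=68.6784). Price 81.7600; hedge Δ=1.0000, bond B=0.0000.
  t=0,j=0: stock 73.0000 → up 81.7600 (V=81.7600), down 61.3200 (V=47.1692). Price 69.1124; hedge Δ=1.6923, bond B=-54.4260.
Check: Δ(0,0)·S0 + B(0,0) = 69.1124 = V0.

(0,0): Delta=1.6923 Bond=-54.4260
(1,0): Delta=4.0000 Bond=-198.1108
(1,1): Delta=1.0000 Bond=0.0000
V0=69.1124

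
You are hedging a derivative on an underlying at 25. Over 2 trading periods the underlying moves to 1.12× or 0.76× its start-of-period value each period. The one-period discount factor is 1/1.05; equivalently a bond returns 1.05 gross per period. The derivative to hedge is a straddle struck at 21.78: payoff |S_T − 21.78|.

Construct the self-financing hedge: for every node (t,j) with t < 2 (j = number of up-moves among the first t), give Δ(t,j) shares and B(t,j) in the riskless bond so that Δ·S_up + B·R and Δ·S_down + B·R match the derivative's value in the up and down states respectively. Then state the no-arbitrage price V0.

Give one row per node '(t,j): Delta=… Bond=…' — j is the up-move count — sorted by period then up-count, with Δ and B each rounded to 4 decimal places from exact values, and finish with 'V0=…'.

(0,0): Delta=0.6333 Bond=-9.7994
(1,0): Delta=-1.0000 Bond=20.7429
(1,1): Delta=0.9008 Bond=-17.7799
V0=6.0325

The replicating-portfolio and risk-neutral prices coincide; use p* = (1.05−0.76)/(1.12−0.76) = 0.8056 for the latter.
Terminal payoffs: V(2,0)=7.3400, V(2,1)=0.5000, V(2,2)=9.5800
  t=1,j=0: stock 19.0000 → up 21.2800 (V=0.5000), down 14.4400 (V=7.3400). Price 1.7429; hedge Δ=-1.0000, bond B=20.7429.
  t=1,j=1: stock 28.0000 → up 31.3600 (V=9.5800), down 21.2800 (V=0.5000). Price 7.4423; hedge Δ=0.9008, bond B=-17.7799.
  t=0,j=0: stock 25.0000 → up 28.0000 (V=7.4423), down 19.0000 (V=1.7429). Price 6.0325; hedge Δ=0.6333, bond B=-9.7994.
Root portfolio cost Δ·25+B reproduces V0=6.0325.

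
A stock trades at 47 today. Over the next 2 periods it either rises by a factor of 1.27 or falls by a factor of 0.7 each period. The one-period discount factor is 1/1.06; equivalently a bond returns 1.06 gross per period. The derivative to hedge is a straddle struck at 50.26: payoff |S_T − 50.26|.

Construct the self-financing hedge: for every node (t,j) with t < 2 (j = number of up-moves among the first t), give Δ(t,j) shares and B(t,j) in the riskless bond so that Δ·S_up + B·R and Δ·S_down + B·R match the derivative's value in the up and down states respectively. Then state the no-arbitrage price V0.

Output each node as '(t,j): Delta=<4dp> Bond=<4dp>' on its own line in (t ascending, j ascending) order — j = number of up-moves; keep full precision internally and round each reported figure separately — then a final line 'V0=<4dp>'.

Under the risk-neutral measure, an up-move has probability p* = (R−d)/(u−d) = 0.6316 and values discount at R = 1.06.
At expiry t=2: V(2,0)=27.2300, V(2,1)=8.4770, V(2,2)=25.5463
Node (1,0) S=32.9000: V=(p*·8.4770+(1−p*)·27.2300)/1.06=14.5151; Δ=(8.4770−27.2300)/(41.7830−23.0300)=-1.0000; B=V−Δ·S=47.4151
Node (1,1) S=59.6900: V=(p*·25.5463+(1−p*)·8.4770)/1.06=18.1676; Δ=(25.5463−8.4770)/(75.8063−41.7830)=0.5017; B=V−Δ·S=-11.7786
Node (0,0) S=47.0000: V=(p*·18.1676+(1−p*)·14.5151)/1.06=15.8697; Δ=(18.1676−14.5151)/(59.6900−32.9000)=0.1363; B=V−Δ·S=9.4619
Each (Δ,B) replicates both successor values, so the strategy is self-financing and V0 is arbitrage-free.

(0,0): Delta=0.1363 Bond=9.4619
(1,0): Delta=-1.0000 Bond=47.4151
(1,1): Delta=0.5017 Bond=-11.7786
V0=15.8697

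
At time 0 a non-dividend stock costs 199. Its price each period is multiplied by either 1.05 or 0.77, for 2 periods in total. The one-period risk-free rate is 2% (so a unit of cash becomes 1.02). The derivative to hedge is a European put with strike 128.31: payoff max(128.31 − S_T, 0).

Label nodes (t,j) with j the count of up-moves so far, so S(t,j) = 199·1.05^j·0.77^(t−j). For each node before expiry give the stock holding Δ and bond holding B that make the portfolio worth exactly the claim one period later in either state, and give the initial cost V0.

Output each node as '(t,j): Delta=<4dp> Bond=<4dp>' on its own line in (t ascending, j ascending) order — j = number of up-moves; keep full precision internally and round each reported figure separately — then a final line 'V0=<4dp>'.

Under the risk-neutral measure, an up-move has probability p* = (R−d)/(u−d) = 0.8929 and values discount at R = 1.02.
At expiry t=2: V(2,0)=10.3229, V(2,1)=0.0000, V(2,2)=0.0000
(1,0): S=153.2300. Δ = (V_up−V_dn)/(S_up−S_dn) = (0.0000−10.3229)/(160.8915−117.9871) = -0.2406. V = [p*·0.0000 + (1−p*)·10.3229]/1.02 = 1.0843. B = V − Δ·S = 37.9518.
(1,1): S=208.9500. Δ = (V_up−V_dn)/(S_up−S_dn) = (0.0000−0.0000)/(219.3975−160.8915) = 0.0000. V = [p*·0.0000 + (1−p*)·0.0000]/1.02 = 0.0000. B = V − Δ·S = 0.0000.
(0,0): S=199.0000. Δ = (V_up−V_dn)/(S_up−S_dn) = (0.0000−1.0843)/(208.9500−153.2300) = -0.0195. V = [p*·0.0000 + (1−p*)·1.0843]/1.02 = 0.1139. B = V − Δ·S = 3.9865.
The time-0 hedge costs 0.1139, which is the no-arbitrage price.

(0,0): Delta=-0.0195 Bond=3.9865
(1,0): Delta=-0.2406 Bond=37.9518
(1,1): Delta=0.0000 Bond=0.0000
V0=0.1139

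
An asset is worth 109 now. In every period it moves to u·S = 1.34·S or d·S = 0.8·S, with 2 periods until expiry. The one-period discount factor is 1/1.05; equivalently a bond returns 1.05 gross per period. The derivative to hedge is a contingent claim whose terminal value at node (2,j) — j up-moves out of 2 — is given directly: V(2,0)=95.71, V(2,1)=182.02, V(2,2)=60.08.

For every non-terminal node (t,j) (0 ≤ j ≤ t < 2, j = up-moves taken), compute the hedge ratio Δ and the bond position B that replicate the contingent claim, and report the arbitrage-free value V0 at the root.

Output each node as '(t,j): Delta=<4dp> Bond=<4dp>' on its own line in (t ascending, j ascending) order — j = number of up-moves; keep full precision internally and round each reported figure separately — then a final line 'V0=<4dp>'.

Risk-neutral probability p* = (R−d)/(u−d) = (1.05−0.8)/(1.34−0.8) = 0.4630.
At expiry t=2: V(2,0)=95.7100, V(2,1)=182.0200, V(2,2)=60.0800
  t=1,j=0: stock 87.2000 → up 116.8480 (V=182.0200), down 69.7600 (V=95.7100). Price 129.2079; hedge Δ=1.8330, bond B=-30.6254.
  t=1,j=1: stock 146.0600 → up 195.7204 (V=60.0800), down 116.8480 (V=182.0200). Price 119.5869; hedge Δ=-1.5460, bond B=345.4018.
  t=0,j=0: stock 109.0000 → up 146.0600 (V=119.5869), down 87.2000 (V=129.2079). Price 118.8131; hedge Δ=-0.1635, bond B=136.6298.
The time-0 hedge costs 118.8131, which is the no-arbitrage price.

(0,0): Delta=-0.1635 Bond=136.6298
(1,0): Delta=1.8330 Bond=-30.6254
(1,1): Delta=-1.5460 Bond=345.4018
V0=118.8131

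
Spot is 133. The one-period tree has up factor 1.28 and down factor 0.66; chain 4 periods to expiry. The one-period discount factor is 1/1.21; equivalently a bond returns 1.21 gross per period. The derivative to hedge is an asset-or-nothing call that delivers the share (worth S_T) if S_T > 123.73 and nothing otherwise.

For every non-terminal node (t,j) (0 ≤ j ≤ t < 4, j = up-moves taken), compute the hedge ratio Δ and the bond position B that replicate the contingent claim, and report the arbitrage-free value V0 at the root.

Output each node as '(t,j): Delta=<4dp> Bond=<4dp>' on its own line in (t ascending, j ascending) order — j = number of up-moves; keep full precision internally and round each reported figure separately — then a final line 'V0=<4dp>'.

(0,0): Delta=1.1623 Bond=-24.3672
(1,0): Delta=1.8181 Bond=-87.0490
(1,1): Delta=1.1192 Bond=-22.1579
(2,0): Delta=0.0000 Bond=0.0000
(2,1): Delta=1.9374 Bond=-118.7348
(2,2): Delta=1.0656 Bond=-15.1117
(3,0): Delta=0.0000 Bond=0.0000
(3,1): Delta=0.0000 Bond=0.0000
(3,2): Delta=2.0645 Bond=-161.9543
(3,3): Delta=1.0000 Bond=0.0000
V0=130.2163

The replicating-portfolio and risk-neutral prices coincide; use p* = (1.21−0.66)/(1.28−0.66) = 0.8871 for the latter.
Terminal payoffs: V(4,0)=0.0000, V(4,1)=0.0000, V(4,2)=0.0000, V(4,3)=184.0880, V(4,4)=357.0192
Node (3,0) S=38.2370: V=(p*·0.0000+(1−p*)·0.0000)/1.21=0.0000; Δ=(0.0000−0.0000)/(48.9433−25.2364)=0.0000; B=V−Δ·S=0.0000
Node (3,1) S=74.1565: V=(p*·0.0000+(1−p*)·0.0000)/1.21=0.0000; Δ=(0.0000−0.0000)/(94.9204−48.9433)=0.0000; B=V−Δ·S=0.0000
Node (3,2) S=143.8188: V=(p*·184.0880+(1−p*)·0.0000)/1.21=134.9619; Δ=(184.0880−0.0000)/(184.0880−94.9204)=2.0645; B=V−Δ·S=-161.9543
Node (3,3) S=278.9212: V=(p*·357.0192+(1−p*)·184.0880)/1.21=278.9212; Δ=(357.0192−184.0880)/(357.0192−184.0880)=1.0000; B=V−Δ·S=0.0000
Node (2,0) S=57.9348: V=(p*·0.0000+(1−p*)·0.0000)/1.21=0.0000; Δ=(0.0000−0.0000)/(74.1565−38.2370)=0.0000; B=V−Δ·S=0.0000
Node (2,1) S=112.3584: V=(p*·134.9619+(1−p*)·0.0000)/1.21=98.9457; Δ=(134.9619−0.0000)/(143.8188−74.1565)=1.9374; B=V−Δ·S=-118.7348
Node (2,2) S=217.9072: V=(p*·278.9212+(1−p*)·134.9619)/1.21=217.0808; Δ=(278.9212−134.9619)/(278.9212−143.8188)=1.0656; B=V−Δ·S=-15.1117
Node (1,0) S=87.7800: V=(p*·98.9457+(1−p*)·0.0000)/1.21=72.5408; Δ=(98.9457−0.0000)/(112.3584−57.9348)=1.8181; B=V−Δ·S=-87.0490
Node (1,1) S=170.2400: V=(p*·217.0808+(1−p*)·98.9457)/1.21=168.3826; Δ=(217.0808−98.9457)/(217.9072−112.3584)=1.1192; B=V−Δ·S=-22.1579
Node (0,0) S=133.0000: V=(p*·168.3826+(1−p*)·72.5408)/1.21=130.2163; Δ=(168.3826−72.5408)/(170.2400−87.7800)=1.1623; B=V−Δ·S=-24.3672
Check: Δ(0,0)·S0 + B(0,0) = 130.2163 = V0.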